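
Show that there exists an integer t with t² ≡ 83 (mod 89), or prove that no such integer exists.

No, no such integer exists.

89 is prime, so by Euler's criterion 83 is a square mod 89 iff 83^((89−1)/2) = 83^44 ≡ 1 (mod 89).
Repeated squaring mod 89: 83^2 = 6889 ≡ 36; 83^4 ≡ 36² = 1296 ≡ 50; 83^8 ≡ 50² = 2500 ≡ 8; 83^16 ≡ 8² = 64 ≡ 64; 83^32 ≡ 64² = 4096 ≡ 2.
Since 44 = 32 + 8 + 4, 83^44 ≡ 2 · 8 · 50; multiplying out mod 89: 2·8 = 16 ≡ 16, then 16·50 = 800 ≡ 88. Thus 83^44 ≡ 88 ≡ −1 (mod 89).
The value −1 means 83 is a non-residue modulo 89, so t² ≡ 83 (mod 89) is impossible.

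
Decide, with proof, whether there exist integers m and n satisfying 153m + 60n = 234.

gcd(153, 60) = 3, and 3 divides 234, so integer solutions exist.
Dividing through by 3 reduces the equation to 51m + 20n = 78.
Euclidean algorithm: 51 = 2·20 + 11, 20 = 1·11 + 9, 11 = 1·9 + 2, 9 = 4·2 + 1, 2 = 2·1 + 0.
Unwinding: 1 = 9 − 4·2 = 9 − 4·(11 − 1·9) = −4·11 + 5·9 = −4·11 + 5·(20 − 1·11) = 5·20 − 9·11 = 5·20 − 9·(51 − 2·20) = −9·51 + 23·20, i.e. 51·(-9) + 20·23 = 1.
Scaling by 78 gives the particular solution (m, n) = (-702, 1794).
Shifting by a multiple of (20, −51) keeps it a solution: m = -702 + 36·20 = 18, n = 1794 − 36·51 = -42.
Indeed 153·18 + 60·(-42) = 2754 − 2520 = 234.

m = 18, n = -42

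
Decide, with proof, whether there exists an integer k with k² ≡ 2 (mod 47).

k = 7

Take k = 7. Then 7² = 49 = 1·47 + 2, so 7² ≡ 2 (mod 47).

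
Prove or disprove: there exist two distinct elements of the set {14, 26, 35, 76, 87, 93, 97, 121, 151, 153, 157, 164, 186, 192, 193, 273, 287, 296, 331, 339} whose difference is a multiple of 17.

35 mod 17 = 1 and 273 mod 17 = 1, so 273 − 35 = 238 = 14·17.

35 and 273 are such a pair.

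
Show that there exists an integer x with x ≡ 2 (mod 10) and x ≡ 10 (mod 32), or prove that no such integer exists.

gcd(10, 32) = 2. A simultaneous solution exists iff 2 ≡ 10 (mod 2); here 2 mod 2 = 0 = 10 mod 2, so it does.
Step through x = 2, 2 + 10, 2 + 2·10, …: the values 2, 12, 22, 32, 42 reduce mod 32 to 2, 12, 22, 0, 10. The value 42 hits 10.
Verify: 42 = 4·10 + 2 and 42 = 1·32 + 10. ✓

x = 42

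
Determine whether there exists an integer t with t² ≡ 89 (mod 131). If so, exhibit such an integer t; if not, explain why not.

t = 73

t = 73 works: 73² = 5329, and 5329 − 89 = 5240 = 40·131.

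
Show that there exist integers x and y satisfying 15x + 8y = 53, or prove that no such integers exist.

x = 3, y = 1

Since gcd(15, 8) = 1, every integer is an integer combination of 15 and 8.
Run the Euclidean algorithm on 15 and 8: 15 = 1·8 + 7, 8 = 1·7 + 1, 7 = 7·1 + 0.
Unwinding: 1 = 8 − 1·7 = 8 − (15 − 1·8) = −15 + 2·8, i.e. 15·(-1) + 8·2 = 1.
Times 53: 15·(-53) + 8·106 = 53, so (-53, 106) solves it.
The general solution is x = -53 + 8k, y = 106 − 15k; taking k = 7 gives the smaller pair x = 3, y = 1.
Indeed 15·3 + 8·1 = 45 + 8 = 53.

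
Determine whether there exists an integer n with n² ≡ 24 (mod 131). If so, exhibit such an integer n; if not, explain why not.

No such integer exists.

Apply Euler's criterion with the prime 131: 24 is a quadratic residue iff 24^65 ≡ 1 (mod 131), and a non-residue iff it is ≡ −1.
Repeated squaring mod 131: 24^2 = 576 ≡ 52; 24^4 ≡ 52² = 2704 ≡ 84; 24^8 ≡ 84² = 7056 ≡ 113; 24^16 ≡ 113² = 12769 ≡ 62; 24^32 ≡ 62² = 3844 ≡ 45; 24^64 ≡ 45² = 2025 ≡ 60.
Since 65 = 64 + 1, 24^65 ≡ 60 · 24; multiplying out mod 131: 60·24 = 1440 ≡ 130. Thus 24^65 ≡ 130 ≡ −1 (mod 131).
By Euler's criterion 24 is a quadratic non-residue mod 131: no n satisfies n² ≡ 24 (mod 131).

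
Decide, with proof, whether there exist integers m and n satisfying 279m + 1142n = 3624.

m = 848, n = -204

279 and 1142 are coprime, so 279m + 1142n ranges over all of ℤ.
Euclidean algorithm: 1142 = 4·279 + 26, 279 = 10·26 + 19, 26 = 1·19 + 7, 19 = 2·7 + 5, 7 = 1·5 + 2, 5 = 2·2 + 1, 2 = 2·1 + 0.
Working back up the chain: 1 = 5 − 2·2 = 5 − 2·(7 − 1·5) = −2·7 + 3·5 = −2·7 + 3·(19 − 2·7) = 3·19 − 8·7 = 3·19 − 8·(26 − 1·19) = −8·26 + 11·19 = −8·26 + 11·(279 − 10·26) = 11·279 − 118·26 = 11·279 − 118·(1142 − 4·279) = −118·1142 + 483·279. So 279·483 + 1142·(-118) = 1.
Times 3624: 279·1750392 + 1142·(-427632) = 3624, so (1750392, -427632) solves it.
The general solution is m = 1750392 + 1142k, n = -427632 − 279k; taking k = -1532 gives the smaller pair m = 848, n = -204.
Check: 279·848 + 1142·(-204) = 236592 − 232968 = 3624. ✓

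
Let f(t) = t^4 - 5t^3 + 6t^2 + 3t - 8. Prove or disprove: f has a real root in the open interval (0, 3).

Yes, f has a root in the interval.

f(0) = -8 and f(3) = 1, which have opposite signs.
Since f is a polynomial it is continuous on [0, 3].
By the Intermediate Value Theorem f must vanish at some point of (0, 3).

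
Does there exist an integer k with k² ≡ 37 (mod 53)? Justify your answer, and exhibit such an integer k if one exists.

k = 14 works: 14² = 196, and 196 − 37 = 159 = 3·53.

k = 14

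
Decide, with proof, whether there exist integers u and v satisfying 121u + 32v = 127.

Since gcd(121, 32) = 1, every integer is an integer combination of 121 and 32.
Run the Euclidean algorithm on 121 and 32: 121 = 3·32 + 25, 32 = 1·25 + 7, 25 = 3·7 + 4, 7 = 1·4 + 3, 4 = 1·3 + 1, 3 = 3·1 + 0.
Working back up the chain: 1 = 4 − 1·3 = 4 − (7 − 1·4) = −7 + 2·4 = −7 + 2·(25 − 3·7) = 2·25 − 7·7 = 2·25 − 7·(32 − 1·25) = −7·32 + 9·25 = −7·32 + 9·(121 − 3·32) = 9·121 − 34·32. So 121·9 + 32·(-34) = 1.
Times 127: 121·1143 + 32·(-4318) = 127, so (1143, -4318) solves it.
The general solution is u = 1143 + 32k, v = -4318 − 121k; taking k = -35 gives the smaller pair u = 23, v = -83.
Check: 121·23 + 32·(-83) = 2783 − 2656 = 127. ✓

u = 23, v = -83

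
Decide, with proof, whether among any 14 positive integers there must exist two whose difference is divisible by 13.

Yes, this is always true.

Partition the integers by their residue mod 13; there are 13 classes.
Since 14 > 13, two of the 14 integers must share a residue class by the pigeonhole principle; call them a and b.
Then a ≡ b (mod 13), i.e. 13 ∣ (a − b).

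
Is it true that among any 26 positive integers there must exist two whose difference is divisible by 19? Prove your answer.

Partition the integers by their residue mod 19; there are 19 classes.
Placing 26 integers into 19 classes, some class receives at least two — say a and b.
Equal remainders mean a − b ≡ 0 (mod 19), so 19 divides their difference.

True.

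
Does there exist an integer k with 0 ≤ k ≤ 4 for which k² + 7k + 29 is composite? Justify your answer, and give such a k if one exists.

No, no such integer k in that range exists.

The values for k = 0, 1, …, 4 are 29, 37, 47, 59, 73, and each of these is prime.
So no value in the range makes the expression composite.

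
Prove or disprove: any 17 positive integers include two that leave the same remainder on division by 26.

Try 17 consecutive integers, 19, 20, …, 35. Their remainders mod 26 are 19, 20, 21, 22, 23, 24, 25, 0, 1, 2, 3, 4, 5, 6, 7, 8, 9 — pairwise different, as any 17 ≤ 26 consecutive integers have distinct residues.
Hence this collection has no pair with equal remainders mod 26, disproving the claim.

No; for instance {19, 20, 21, 22, 23, 24, 25, 26, 27, 28, 29, 30, 31, 32, 33, 34, 35} is a counterexample.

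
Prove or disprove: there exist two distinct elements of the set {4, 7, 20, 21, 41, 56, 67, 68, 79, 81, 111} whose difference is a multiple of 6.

7 and 67 are such a pair.

Reduce each element mod 6: 4↦4, 7↦1, 20↦2, 21↦3, 41↦5, 56↦2, 67↦1, 68↦2, 79↦1, 81↦3, 111↦3. The residue 1 repeats (at 7 and 67), and 67 − 7 = 60 = 10·6.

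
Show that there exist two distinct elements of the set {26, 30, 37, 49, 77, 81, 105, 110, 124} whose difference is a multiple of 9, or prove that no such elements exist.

Reduce each element modulo 9: 26↦8, 30↦3, 37↦1, 49↦4, 77↦5, 81↦0, 105↦6, 110↦2, 124↦7.
These 9 residues are pairwise different, hence no difference of two elements is divisible by 9.

No, no such pair exists.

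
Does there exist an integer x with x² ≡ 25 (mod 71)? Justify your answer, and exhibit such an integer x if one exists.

Take x = 5. Then 5² = 25, and since 0 ≤ 25 < 71 this is already reduced: 5² ≡ 25 (mod 71).

x = 5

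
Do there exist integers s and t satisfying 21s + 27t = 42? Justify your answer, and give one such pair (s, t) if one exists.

Every value of 21s + 27t is a multiple of gcd(21, 27) = 3; since 3 ∣ 42, solutions exist.
Dividing through by 3 reduces the equation to 7s + 9t = 14.
Euclidean algorithm: 9 = 1·7 + 2, 7 = 3·2 + 1, 2 = 2·1 + 0.
Working back up the chain: 1 = 7 − 3·2 = 7 − 3·(9 − 1·7) = −3·9 + 4·7. So 7·4 + 9·(-3) = 1.
Times 14: 7·56 + 9·(-42) = 14, so (56, -42) solves it.
The general solution is s = 56 + 9k, t = -42 − 7k; taking k = -6 gives the smaller pair s = 2, t = 0.
Indeed 21·2 + 27·0 = 42 + 0 = 42.

s = 2, t = 0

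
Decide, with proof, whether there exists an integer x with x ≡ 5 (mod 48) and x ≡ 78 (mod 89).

x = 2837

Since 48 and 89 share no common factor, CRT says the pair of congruences has a solution (unique mod 4272).
Write x = 5 + 48t and require 5 + 48t ≡ 78 (mod 89), i.e. 48t ≡ 73 (mod 89).
Invert 48 mod 89 by the Euclidean algorithm: 89 = 1·48 + 41, 48 = 1·41 + 7, 41 = 5·7 + 6, 7 = 1·6 + 1, 6 = 6·1 + 0; back-substituting, 1 = 7 − 1·6 = 7 − (41 − 5·7) = −41 + 6·7 = −41 + 6·(48 − 1·41) = 6·48 − 7·41 = 6·48 − 7·(89 − 1·48) = −7·89 + 13·48. Hence 48·13 ≡ 1, so 48⁻¹ ≡ 13 (mod 89).
Multiplying by 13: t ≡ 13·73 = 949 ≡ 59 (mod 89).
With t = 59: x = 5 + 48·59 = 2837.
Indeed 2837 ≡ 5 (mod 48) and 2837 ≡ 78 (mod 89).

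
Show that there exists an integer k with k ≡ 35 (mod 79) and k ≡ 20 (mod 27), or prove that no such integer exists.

gcd(79, 27) = 1, so the Chinese Remainder Theorem guarantees exactly one residue class mod 2133 satisfying both.
Any solution of the first congruence is k = 35 + 79t; substituting into the second, 79t ≡ 20 − 35 ≡ 12 (mod 27).
79 ≡ 25 (mod 27), so this reads 25t ≡ 12 (mod 27). Note 25·13 = 325 ≡ 1 (mod 27) (as 325 − 1 = 12·27), so 25⁻¹ ≡ 13.
Multiplying by 13: t ≡ 13·12 = 156 ≡ 21 (mod 27).
Taking t = 21 gives k = 35 + 79·21 = 1694.
Indeed 1694 ≡ 35 (mod 79) and 1694 ≡ 20 (mod 27).

k = 1694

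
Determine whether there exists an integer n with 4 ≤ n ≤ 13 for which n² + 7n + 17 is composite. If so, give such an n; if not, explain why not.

At n = 12: 12² + 7·12 + 17 = 245 = 5·49, which is composite.

n = 12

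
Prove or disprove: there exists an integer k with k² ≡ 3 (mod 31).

Apply Euler's criterion with the prime 31: 3 is a quadratic residue iff 3^15 ≡ 1 (mod 31), and a non-residue iff it is ≡ −1.
Repeated squaring mod 31: 3^2 = 9 ≡ 9; 3^4 ≡ 9² = 81 ≡ 19; 3^8 ≡ 19² = 361 ≡ 20.
Since 15 = 8 + 4 + 2 + 1, 3^15 ≡ 20 · 19 · 9 · 3; multiplying out mod 31: 20·19 = 380 ≡ 8, then 8·9 = 72 ≡ 10, then 10·3 = 30 ≡ 30. Thus 3^15 ≡ 30 ≡ −1 (mod 31).
By Euler's criterion 3 is a quadratic non-residue mod 31: no k satisfies k² ≡ 3 (mod 31).

No such integer exists.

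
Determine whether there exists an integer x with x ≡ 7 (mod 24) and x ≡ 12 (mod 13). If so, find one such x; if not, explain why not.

x = 103

Since 24 and 13 share no common factor, CRT says the pair of congruences has a solution (unique mod 312).
Write x = 7 + 24t and require 7 + 24t ≡ 12 (mod 13), i.e. 24t ≡ 5 (mod 13).
24 ≡ 11 (mod 13), so this reads 11t ≡ 5 (mod 13). Since 11·6 = 66 = 5·13 + 1, the inverse of 11 mod 13 is 6.
Therefore t ≡ 6·5 = 30 ≡ 4 (mod 13).
With t = 4: x = 7 + 24·4 = 103.
Indeed 103 ≡ 7 (mod 24) and 103 ≡ 12 (mod 13).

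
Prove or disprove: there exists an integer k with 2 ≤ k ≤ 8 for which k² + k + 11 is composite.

The values for k = 2, 3, …, 8 are 17, 23, 31, 41, 53, 67, 83, and each of these is prime.
So no value in the range makes the expression composite.

No such integer k in that range exists.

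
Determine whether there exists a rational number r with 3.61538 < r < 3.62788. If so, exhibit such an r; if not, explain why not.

Look for a denominator N such that an integer falls strictly between N·3.61538 and N·3.62788. N = 8 works: 8·3.61538 = 28.92304 < 29 < 29.02304 = 8·3.62788.
Hence 29/8 is a rational number with 3.61538 < 29/8 < 3.62788.

r = 29/8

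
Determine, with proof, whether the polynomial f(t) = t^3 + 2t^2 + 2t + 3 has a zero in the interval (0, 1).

Evaluate at the endpoints: f(0) = 3, f(1) = 8 — same sign (positive).
The derivative f'(t) = 3t^2 + 4t + 2 is a quadratic with discriminant 4² − 4·3·2 = -8 < 0; it never vanishes, so it is always positive (sign of the leading coefficient).
So f is strictly increasing; between 0 and 1 its values lie between f(0) = 3 and f(1) = 8, all positive. Therefore f has no root in (0, 1).

f has no root in that interval.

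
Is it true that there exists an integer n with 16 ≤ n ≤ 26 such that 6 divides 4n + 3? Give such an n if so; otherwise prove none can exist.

For n = 16, 17, …, 26 the values of 4n + 3 modulo 6 are 1, 5, 3, 1, 5, 3, 1, 5, 3, 1, 5 respectively.
None is 0, so 6 never divides 4n + 3 on this range.

There is no such integer n in that range.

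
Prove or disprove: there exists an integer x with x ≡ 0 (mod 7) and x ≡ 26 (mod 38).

x = 140

The moduli 7 and 38 are coprime, so by the Chinese Remainder Theorem a unique solution modulo 266 exists.
Any solution of the first congruence is x = 0 + 7t; substituting into the second, 7t ≡ 26 − 0 ≡ 26 (mod 38).
Invert 7 mod 38 by the Euclidean algorithm: 38 = 5·7 + 3, 7 = 2·3 + 1, 3 = 3·1 + 0; back-substituting, 1 = 7 − 2·3 = 7 − 2·(38 − 5·7) = −2·38 + 11·7. Hence 7·11 ≡ 1, so 7⁻¹ ≡ 11 (mod 38).
Multiplying by 11: t ≡ 11·26 = 286 ≡ 20 (mod 38).
Taking t = 20 gives x = 0 + 7·20 = 140.
Indeed 140 ≡ 0 (mod 7) and 140 ≡ 26 (mod 38).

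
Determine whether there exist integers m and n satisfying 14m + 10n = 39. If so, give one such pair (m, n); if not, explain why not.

No such integers exist.

gcd(14, 10) = 2, so every integer of the form 14m + 10n is a multiple of 2.
But 39 = 2·19 + 1, so 2 ∤ 39.
So the equation is unsolvable over ℤ.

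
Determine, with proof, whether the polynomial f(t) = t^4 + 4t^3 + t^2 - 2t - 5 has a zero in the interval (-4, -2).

Such a root exists.

f(-4) = 19 and f(-2) = -13, which have opposite signs.
As a polynomial, f is continuous on every closed interval.
By the Intermediate Value Theorem f must vanish at some point of (-4, -2).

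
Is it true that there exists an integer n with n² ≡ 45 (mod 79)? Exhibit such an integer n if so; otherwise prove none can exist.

n = 60

Take n = 60. Then 60² = 3600 = 45·79 + 45, so 60² ≡ 45 (mod 79).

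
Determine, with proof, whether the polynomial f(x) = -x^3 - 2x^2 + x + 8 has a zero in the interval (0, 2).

f(0) = 8 and f(2) = -6, which have opposite signs.
f is continuous everywhere (it is a polynomial), in particular on [0, 2].
By the Intermediate Value Theorem f must vanish at some point of (0, 2).

Such a root exists.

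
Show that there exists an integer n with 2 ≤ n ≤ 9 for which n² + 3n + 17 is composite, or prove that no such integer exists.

n = 4

At n = 4: 4² + 3·4 + 17 = 45 = 3·15, which is composite.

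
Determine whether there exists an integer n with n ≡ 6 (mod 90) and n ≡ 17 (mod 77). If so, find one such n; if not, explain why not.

n = 5946

The moduli 90 and 77 are coprime, so by the Chinese Remainder Theorem a unique solution modulo 6930 exists.
Write n = 6 + 90t and require 6 + 90t ≡ 17 (mod 77), i.e. 90t ≡ 11 (mod 77).
90 ≡ 13 (mod 77), so this reads 13t ≡ 11 (mod 77). To invert 13 modulo 77: 77 = 5·13 + 12, 13 = 1·12 + 1, 12 = 12·1 + 0, and unwinding, 1 = 13 − 1·12 = 13 − (77 − 5·13) = −77 + 6·13. Thus 13⁻¹ ≡ 6 (mod 77).
Therefore t ≡ 6·11 = 66 (mod 77).
Taking t = 66 gives n = 6 + 90·66 = 5946.
Check: 5946 mod 90 = 6, 5946 mod 77 = 17. ✓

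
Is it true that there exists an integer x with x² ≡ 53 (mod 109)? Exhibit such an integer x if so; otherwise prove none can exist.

109 is prime, so by Euler's criterion 53 is a square mod 109 iff 53^((109−1)/2) = 53^54 ≡ 1 (mod 109).
Repeated squaring mod 109: 53^2 = 2809 ≡ 84; 53^4 ≡ 84² = 7056 ≡ 80; 53^8 ≡ 80² = 6400 ≡ 78; 53^16 ≡ 78² = 6084 ≡ 89; 53^32 ≡ 89² = 7921 ≡ 73.
Since 54 = 32 + 16 + 4 + 2, 53^54 ≡ 73 · 89 · 80 · 84; multiplying out mod 109: 73·89 = 6497 ≡ 66, then 66·80 = 5280 ≡ 48, then 48·84 = 4032 ≡ 108. Thus 53^54 ≡ 108 ≡ −1 (mod 109).
By Euler's criterion 53 is a quadratic non-residue mod 109: no x satisfies x² ≡ 53 (mod 109).

No such integer exists.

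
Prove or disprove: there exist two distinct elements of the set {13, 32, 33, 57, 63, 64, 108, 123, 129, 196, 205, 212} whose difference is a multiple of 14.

No such pair exists.

Residues mod 14: 13↦13, 32↦4, 33↦5, 57↦1, 63↦7, 64↦8, 108↦10, 123↦11, 129↦3, 196↦0, 205↦9, 212↦2.
All 12 residues are distinct, so no two elements differ by a multiple of 14.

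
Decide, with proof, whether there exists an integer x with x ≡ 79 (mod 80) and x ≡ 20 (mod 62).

Both moduli are multiples of 2 = gcd(80, 62), so any solution would satisfy x ≡ 79 and x ≡ 20 modulo 2 simultaneously.
However 79 ≡ 1 and 20 ≡ 0 (mod 2), and 1 ≠ 0.
Therefore no such x exists.

No, no such integer exists.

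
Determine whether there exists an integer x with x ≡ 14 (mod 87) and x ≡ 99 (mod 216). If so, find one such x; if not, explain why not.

Reduce both congruences modulo 3, which divides 87 and 216: they say x ≡ 14 (mod 3) and x ≡ 99 (mod 3).
These are incompatible: 14 − 99 = -85 is not divisible by 3.
So no integer satisfies both congruences.

No such integer exists.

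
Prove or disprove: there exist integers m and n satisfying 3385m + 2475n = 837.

Any value of 3385m + 2475n is a multiple of gcd(3385, 2475) = 5.
But 837 is not a multiple of 5 (it leaves remainder 2).
So the equation is unsolvable over ℤ.

No such integers exist.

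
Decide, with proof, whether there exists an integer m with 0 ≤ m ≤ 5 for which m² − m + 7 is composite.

At m = 2: 2² − 2 + 7 = 9 = 3·3, which is composite.

m = 2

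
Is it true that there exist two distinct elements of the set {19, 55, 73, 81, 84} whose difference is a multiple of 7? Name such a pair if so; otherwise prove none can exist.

There is no such pair.

Reduce each element modulo 7: 19↦5, 55↦6, 73↦3, 81↦4, 84↦0.
No residue repeats among the 5 elements, so no pair has difference ≡ 0 (mod 7).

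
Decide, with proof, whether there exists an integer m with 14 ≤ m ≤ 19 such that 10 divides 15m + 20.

m = 14

m = 14 works, since 15·14 + 20 = 230 = 23·10.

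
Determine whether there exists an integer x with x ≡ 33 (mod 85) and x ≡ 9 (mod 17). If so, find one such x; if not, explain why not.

No such integer exists.

Reduce both congruences modulo 17, which divides 85 and 17: they say x ≡ 33 (mod 17) and x ≡ 9 (mod 17).
But 33 mod 17 = 16 while 9 mod 17 = 9, a contradiction.
Hence the system has no solution.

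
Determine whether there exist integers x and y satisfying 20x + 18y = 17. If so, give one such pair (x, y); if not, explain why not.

No such integers exist.

gcd(20, 18) = 2, so every integer of the form 20x + 18y is a multiple of 2.
However 17 leaves remainder 1 on division by 2.
Therefore 20x + 18y = 17 has no solution in integers.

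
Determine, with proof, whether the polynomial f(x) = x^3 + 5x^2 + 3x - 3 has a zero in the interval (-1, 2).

f(-1) = -2 and f(2) = 31, which have opposite signs.
Since f is a polynomial it is continuous on [-1, 2].
By the Intermediate Value Theorem f must vanish at some point of (-1, 2).

Such a root exists.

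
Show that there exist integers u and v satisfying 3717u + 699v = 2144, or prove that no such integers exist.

There are no such integers.

Both 3717 and 699 are divisible by gcd(3717, 699) = 3, hence so is any combination 3717u + 699v.
But 2144 is not a multiple of 3 (it leaves remainder 2).
So the equation is unsolvable over ℤ.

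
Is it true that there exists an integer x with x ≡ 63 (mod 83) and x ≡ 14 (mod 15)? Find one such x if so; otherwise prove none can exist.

The moduli 83 and 15 are coprime, so by the Chinese Remainder Theorem a unique solution modulo 1245 exists.
Any solution of the first congruence is x = 63 + 83t; substituting into the second, 83t ≡ 14 − 63 ≡ 11 (mod 15).
83 ≡ 8 (mod 15), so this reads 8t ≡ 11 (mod 15). Note 8·2 = 16 ≡ 1 (mod 15) (as 16 − 1 = 1·15), so 8⁻¹ ≡ 2.
Therefore t ≡ 2·11 = 22 ≡ 7 (mod 15).
With t = 7: x = 63 + 83·7 = 644.
Check: 644 mod 83 = 63, 644 mod 15 = 14. ✓

x = 644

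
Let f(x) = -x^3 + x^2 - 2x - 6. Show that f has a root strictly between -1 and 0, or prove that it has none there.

Evaluate at the endpoints: f(-1) = -2, f(0) = -6 — same sign (negative).
f'(x) = -3x^2 + 2x - 2 has discriminant 2² − 4·(-3)·(-2) = -20 < 0, so f' has no real roots and is negative for every real x.
Hence f is strictly decreasing on ℝ, and in particular on [-1, 0]. A strictly monotone function with same-sign endpoint values stays negative on the whole interval, so f has no zero in (-1, 0).

f has no root in that interval.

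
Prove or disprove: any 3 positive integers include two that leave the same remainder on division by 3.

No, the set {6, 7, 8} is a counterexample.

Consider the 3 integers 6, 7, 8. They lie in distinct residue classes modulo 3, since 3 ≤ 3.
So no two of them leave the same remainder on division by 3; the claim fails for this set.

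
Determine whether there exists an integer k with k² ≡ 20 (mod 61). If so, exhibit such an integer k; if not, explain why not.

k = 52

Take k = 52. Then 52² = 2704 = 44·61 + 20, so 52² ≡ 20 (mod 61).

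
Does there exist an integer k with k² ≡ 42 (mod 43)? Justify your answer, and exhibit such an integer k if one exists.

43 is prime, so by Euler's criterion 42 is a square mod 43 iff 42^((43−1)/2) = 42^21 ≡ 1 (mod 43).
Squaring successively (mod 43): 42^2 = 1764 ≡ 1; 42^4 ≡ 1² = 1 ≡ 1; 42^8 ≡ 1² = 1 ≡ 1; 42^16 ≡ 1² = 1 ≡ 1.
Since 21 = 16 + 4 + 1, 42^21 ≡ 1 · 1 · 42; multiplying out mod 43: 1·1 = 1 ≡ 1, then 1·42 = 42 ≡ 42. Thus 42^21 ≡ 42 ≡ −1 (mod 43).
By Euler's criterion 42 is a quadratic non-residue mod 43: no k satisfies k² ≡ 42 (mod 43).

No such integer exists.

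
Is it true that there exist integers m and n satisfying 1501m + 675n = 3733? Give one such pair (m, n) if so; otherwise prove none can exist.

Since gcd(1501, 675) = 1, every integer is an integer combination of 1501 and 675.
Dividing repeatedly: 1501 = 2·675 + 151, 675 = 4·151 + 71, 151 = 2·71 + 9, 71 = 7·9 + 8, 9 = 1·8 + 1, 8 = 8·1 + 0.
Working back up the chain: 1 = 9 − 1·8 = 9 − (71 − 7·9) = −71 + 8·9 = −71 + 8·(151 − 2·71) = 8·151 − 17·71 = 8·151 − 17·(675 − 4·151) = −17·675 + 76·151 = −17·675 + 76·(1501 − 2·675) = 76·1501 − 169·675. So 1501·76 + 675·(-169) = 1.
Multiplying through by 3733: m = 76·3733 = 283708, n = (-169)·3733 = -630877 is a solution.
Shifting by a multiple of (675, −1501) keeps it a solution: m = 283708 − 420·675 = 208, n = -630877 + 420·1501 = -457.
Indeed 1501·208 + 675·(-457) = 312208 − 308475 = 3733.

m = 208, n = -457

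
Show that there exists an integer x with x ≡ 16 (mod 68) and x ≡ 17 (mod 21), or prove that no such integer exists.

gcd(68, 21) = 1, so the Chinese Remainder Theorem guarantees exactly one residue class mod 1428 satisfying both.
Any solution of the first congruence is x = 16 + 68t; substituting into the second, 68t ≡ 17 − 16 ≡ 1 (mod 21).
68 ≡ 5 (mod 21), so this reads 5t ≡ 1 (mod 21). Since 5·17 = 85 = 4·21 + 1, the inverse of 5 mod 21 is 17.
Multiplying by 17: t ≡ 17·1 = 17 (mod 21).
Taking t = 17 gives x = 16 + 68·17 = 1172.
Check: 1172 mod 68 = 16, 1172 mod 21 = 17. ✓

x = 1172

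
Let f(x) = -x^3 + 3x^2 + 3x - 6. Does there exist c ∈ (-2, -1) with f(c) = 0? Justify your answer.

f(-2) = 8 and f(-1) = -5, which have opposite signs.
Since f is a polynomial it is continuous on [-2, -1].
The Intermediate Value Theorem then guarantees some c ∈ (-2, -1) with f(c) = 0.

Yes, f has a root in the interval.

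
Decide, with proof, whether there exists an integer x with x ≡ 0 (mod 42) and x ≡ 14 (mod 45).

No, no such integer exists.

Both moduli are multiples of 3 = gcd(42, 45), so any solution would satisfy x ≡ 0 and x ≡ 14 modulo 3 simultaneously.
These are incompatible: 0 − 14 = -14 is not divisible by 3.
Therefore no such x exists.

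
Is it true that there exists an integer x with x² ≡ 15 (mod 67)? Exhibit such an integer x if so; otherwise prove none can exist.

Take x = 22. Then 22² = 484 = 7·67 + 15, so 22² ≡ 15 (mod 67).

x = 22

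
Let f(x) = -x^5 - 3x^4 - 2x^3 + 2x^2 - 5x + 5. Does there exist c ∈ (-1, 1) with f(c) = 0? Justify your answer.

f(-1) = 12 and f(1) = -4, which have opposite signs.
As a polynomial, f is continuous on every closed interval.
So by the Intermediate Value Theorem there is a c strictly between -1 and 1 with f(c) = 0.

Such a root exists.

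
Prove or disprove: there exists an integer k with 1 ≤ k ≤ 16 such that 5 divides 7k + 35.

k = 5

At k = 5 we get 7·5 + 35 = 70, and 70 = 5·14.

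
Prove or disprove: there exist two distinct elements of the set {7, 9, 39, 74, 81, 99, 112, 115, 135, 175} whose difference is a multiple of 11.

Two integers differ by a multiple of 11 exactly when they have the same residue mod 11. The residues are 7↦7, 9↦9, 39↦6, 74↦8, 81↦4, 99↦0, 112↦2, 115↦5, 135↦3, 175↦10.
No residue repeats among the 10 elements, so no pair has difference ≡ 0 (mod 11).

No such pair exists.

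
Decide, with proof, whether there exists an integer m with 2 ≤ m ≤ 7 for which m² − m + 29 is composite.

At m = 3: 3² − 3 + 29 = 35 = 5·7, which is composite.

m = 3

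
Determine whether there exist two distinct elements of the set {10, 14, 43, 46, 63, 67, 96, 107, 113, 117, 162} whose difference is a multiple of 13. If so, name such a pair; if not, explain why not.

No, no such pair exists.

Two integers differ by a multiple of 13 exactly when they have the same residue mod 13. The residues are 10↦10, 14↦1, 43↦4, 46↦7, 63↦11, 67↦2, 96↦5, 107↦3, 113↦9, 117↦0, 162↦6.
These 11 residues are pairwise different, hence no difference of two elements is divisible by 13.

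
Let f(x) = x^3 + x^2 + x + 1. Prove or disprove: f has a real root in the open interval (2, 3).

Evaluate at the endpoints: f(2) = 15, f(3) = 40 — same sign (positive).
f'(x) = 3x^2 + 2x + 1 has discriminant 2² − 4·3·1 = -8 < 0, so f' has no real roots and is positive for every real x.
Hence f is strictly increasing on ℝ, and in particular on [2, 3]. A strictly monotone function with same-sign endpoint values stays positive on the whole interval, so f has no zero in (2, 3).

f has no root in that interval.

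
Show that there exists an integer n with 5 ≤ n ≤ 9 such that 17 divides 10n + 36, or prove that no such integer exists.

There is no such integer n in that range.

For n = 5, 6, …, 9 the values of 10n + 36 modulo 17 are 1, 11, 4, 14, 7 respectively.
Since 0 is absent from this list, 17 ∤ 10n + 36 for every n with 5 ≤ n ≤ 9.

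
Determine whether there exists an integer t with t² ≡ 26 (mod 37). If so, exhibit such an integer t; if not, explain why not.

t = 10 works: 10² = 100, and 100 − 26 = 74 = 2·37.

t = 10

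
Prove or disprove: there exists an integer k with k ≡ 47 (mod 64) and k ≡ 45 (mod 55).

k = 815

gcd(64, 55) = 1, so the Chinese Remainder Theorem guarantees exactly one residue class mod 3520 satisfying both.
Write k = 47 + 64t and require 47 + 64t ≡ 45 (mod 55), i.e. 64t ≡ 53 (mod 55).
64 ≡ 9 (mod 55), so this reads 9t ≡ 53 (mod 55). To invert 9 modulo 55: 55 = 6·9 + 1, 9 = 9·1 + 0, and unwinding, 1 = 55 − 6·9. Thus 9⁻¹ ≡ -6 ≡ 49 (mod 55).
Multiplying by 49: t ≡ 49·53 = 2597 ≡ 12 (mod 55).
With t = 12: k = 47 + 64·12 = 815.
Verify: 815 = 12·64 + 47 and 815 = 14·55 + 45. ✓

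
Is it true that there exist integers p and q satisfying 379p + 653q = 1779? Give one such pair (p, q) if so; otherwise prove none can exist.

p = 463, q = -266

379 and 653 are coprime, so 379p + 653q ranges over all of ℤ.
Euclidean algorithm: 653 = 1·379 + 274, 379 = 1·274 + 105, 274 = 2·105 + 64, 105 = 1·64 + 41, 64 = 1·41 + 23, 41 = 1·23 + 18, 23 = 1·18 + 5, 18 = 3·5 + 3, 5 = 1·3 + 2, 3 = 1·2 + 1, 2 = 2·1 + 0.
Working back up the chain: 1 = 3 − 1·2 = 3 − (5 − 1·3) = −5 + 2·3 = −5 + 2·(18 − 3·5) = 2·18 − 7·5 = 2·18 − 7·(23 − 1·18) = −7·23 + 9·18 = −7·23 + 9·(41 − 1·23) = 9·41 − 16·23 = 9·41 − 16·(64 − 1·41) = −16·64 + 25·41 = −16·64 + 25·(105 − 1·64) = 25·105 − 41·64 = 25·105 − 41·(274 − 2·105) = −41·274 + 107·105 = −41·274 + 107·(379 − 1·274) = 107·379 − 148·274 = 107·379 − 148·(653 − 1·379) = −148·653 + 255·379. So 379·255 + 653·(-148) = 1.
Scaling by 1779 gives the particular solution (p, q) = (453645, -263292).
The general solution is p = 453645 + 653k, q = -263292 − 379k; taking k = -694 gives the smaller pair p = 463, q = -266.
Indeed 379·463 + 653·(-266) = 175477 − 173698 = 1779.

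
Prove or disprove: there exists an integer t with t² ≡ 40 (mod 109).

109 is prime, so by Euler's criterion 40 is a square mod 109 iff 40^((109−1)/2) = 40^54 ≡ 1 (mod 109).
Squaring successively (mod 109): 40^2 = 1600 ≡ 74; 40^4 ≡ 74² = 5476 ≡ 26; 40^8 ≡ 26² = 676 ≡ 22; 40^16 ≡ 22² = 484 ≡ 48; 40^32 ≡ 48² = 2304 ≡ 15.
Since 54 = 32 + 16 + 4 + 2, 40^54 ≡ 15 · 48 · 26 · 74; multiplying out mod 109: 15·48 = 720 ≡ 66, then 66·26 = 1716 ≡ 81, then 81·74 = 5994 ≡ 108. Thus 40^54 ≡ 108 ≡ −1 (mod 109).
By Euler's criterion 40 is a quadratic non-residue mod 109: no t satisfies t² ≡ 40 (mod 109).

There is no such integer.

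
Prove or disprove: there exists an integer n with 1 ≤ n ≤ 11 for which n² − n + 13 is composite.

At n = 8: 8² − 8 + 13 = 69 = 3·23, which is composite.

n = 8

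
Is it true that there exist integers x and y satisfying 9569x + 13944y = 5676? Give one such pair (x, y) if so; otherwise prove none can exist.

No, no such integers exist.

Both 9569 and 13944 are divisible by gcd(9569, 13944) = 7, hence so is any combination 9569x + 13944y.
But 5676 = 7·810 + 6, so 7 ∤ 5676.
So the equation is unsolvable over ℤ.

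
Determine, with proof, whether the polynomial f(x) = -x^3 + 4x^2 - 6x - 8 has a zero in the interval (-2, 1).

f(-2) = 28 and f(1) = -11, which have opposite signs.
f is continuous everywhere (it is a polynomial), in particular on [-2, 1].
By the Intermediate Value Theorem f must vanish at some point of (-2, 1).

Such a root exists.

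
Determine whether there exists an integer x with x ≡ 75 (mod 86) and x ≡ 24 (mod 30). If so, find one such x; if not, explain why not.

Reduce both congruences modulo 2, which divides 86 and 30: they say x ≡ 75 (mod 2) and x ≡ 24 (mod 2).
But 75 mod 2 = 1 while 24 mod 2 = 0, a contradiction.
So no integer satisfies both congruences.

There is no such integer.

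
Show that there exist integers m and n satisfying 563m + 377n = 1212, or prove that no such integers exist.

m = 43, n = -61

Since gcd(563, 377) = 1, every integer is an integer combination of 563 and 377.
Run the Euclidean algorithm on 563 and 377: 563 = 1·377 + 186, 377 = 2·186 + 5, 186 = 37·5 + 1, 5 = 5·1 + 0.
Working back up the chain: 1 = 186 − 37·5 = 186 − 37·(377 − 2·186) = −37·377 + 75·186 = −37·377 + 75·(563 − 1·377) = 75·563 − 112·377. So 563·75 + 377·(-112) = 1.
Multiplying through by 1212: m = 75·1212 = 90900, n = (-112)·1212 = -135744 is a solution.
The general solution is m = 90900 + 377k, n = -135744 − 563k; taking k = -241 gives the smaller pair m = 43, n = -61.
Indeed 563·43 + 377·(-61) = 24209 − 22997 = 1212.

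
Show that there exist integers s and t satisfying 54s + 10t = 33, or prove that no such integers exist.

Both 54 and 10 are divisible by gcd(54, 10) = 2, hence so is any combination 54s + 10t.
But 33 is not a multiple of 2 (it leaves remainder 1).
Therefore 54s + 10t = 33 has no solution in integers.

There are no such integers.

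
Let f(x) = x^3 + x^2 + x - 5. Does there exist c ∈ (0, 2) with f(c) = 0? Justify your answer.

Such a root exists.

f(0) = -5 and f(2) = 9, which have opposite signs.
As a polynomial, f is continuous on every closed interval.
By the Intermediate Value Theorem, f takes the value 0 somewhere in the open interval.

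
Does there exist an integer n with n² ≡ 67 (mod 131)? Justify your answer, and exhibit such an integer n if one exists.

Apply Euler's criterion with the prime 131: 67 is a quadratic residue iff 67^65 ≡ 1 (mod 131), and a non-residue iff it is ≡ −1.
Squaring successively (mod 131): 67^2 = 4489 ≡ 35; 67^4 ≡ 35² = 1225 ≡ 46; 67^8 ≡ 46² = 2116 ≡ 20; 67^16 ≡ 20² = 400 ≡ 7; 67^32 ≡ 7² = 49 ≡ 49; 67^64 ≡ 49² = 2401 ≡ 43.
Since 65 = 64 + 1, 67^65 ≡ 43 · 67; multiplying out mod 131: 43·67 = 2881 ≡ 130. Thus 67^65 ≡ 130 ≡ −1 (mod 131).
The value −1 means 67 is a non-residue modulo 131, so n² ≡ 67 (mod 131) is impossible.

There is no such integer.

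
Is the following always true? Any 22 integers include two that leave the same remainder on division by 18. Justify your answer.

There are exactly 18 possible remainders on division by 18.
Placing 22 integers into 18 classes, some class receives at least two — say a and b.
That is, a and b leave the same remainder on division by 18, as claimed.

Yes.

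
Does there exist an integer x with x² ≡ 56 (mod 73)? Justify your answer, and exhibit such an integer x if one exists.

73 is prime, so by Euler's criterion 56 is a square mod 73 iff 56^((73−1)/2) = 56^36 ≡ 1 (mod 73).
Squaring successively (mod 73): 56^2 = 3136 ≡ 70; 56^4 ≡ 70² = 4900 ≡ 9; 56^8 ≡ 9² = 81 ≡ 8; 56^16 ≡ 8² = 64 ≡ 64; 56^32 ≡ 64² = 4096 ≡ 8.
Since 36 = 32 + 4, 56^36 ≡ 8 · 9; multiplying out mod 73: 8·9 = 72 ≡ 72. Thus 56^36 ≡ 72 ≡ −1 (mod 73).
By Euler's criterion 56 is a quadratic non-residue mod 73: no x satisfies x² ≡ 56 (mod 73).

No, no such integer exists.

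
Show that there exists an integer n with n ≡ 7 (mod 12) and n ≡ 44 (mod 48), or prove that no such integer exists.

Reduce both congruences modulo 12, which divides 12 and 48: they say n ≡ 7 (mod 12) and n ≡ 44 (mod 12).
These are incompatible: 7 − 44 = -37 is not divisible by 12.
Hence the system has no solution.

No, no such integer exists.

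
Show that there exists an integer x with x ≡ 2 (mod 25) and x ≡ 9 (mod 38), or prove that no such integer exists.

gcd(25, 38) = 1, so the Chinese Remainder Theorem guarantees exactly one residue class mod 950 satisfying both.
Write x = 2 + 25t and require 2 + 25t ≡ 9 (mod 38), i.e. 25t ≡ 7 (mod 38).
Since 25·35 = 875 = 23·38 + 1, the inverse of 25 mod 38 is 35.
Therefore t ≡ 35·7 = 245 ≡ 17 (mod 38).
Taking t = 17 gives x = 2 + 25·17 = 427.
Check: 427 mod 25 = 2, 427 mod 38 = 9. ✓

x = 427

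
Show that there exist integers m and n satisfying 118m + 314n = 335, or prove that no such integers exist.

gcd(118, 314) = 2, so every integer of the form 118m + 314n is a multiple of 2.
However 335 leaves remainder 1 on division by 2.
Therefore 118m + 314n = 335 has no solution in integers.

No, no such integers exist.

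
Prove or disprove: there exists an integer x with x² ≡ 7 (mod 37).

x = 9 works: 9² = 81, and 81 − 7 = 74 = 2·37.

x = 9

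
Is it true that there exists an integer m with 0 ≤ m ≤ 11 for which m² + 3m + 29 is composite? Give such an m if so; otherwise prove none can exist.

m = 4

At m = 4: 4² + 3·4 + 29 = 57 = 3·19, which is composite.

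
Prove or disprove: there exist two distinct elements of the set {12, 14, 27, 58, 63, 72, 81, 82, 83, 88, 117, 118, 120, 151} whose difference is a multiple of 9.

Reduce each element mod 9: 12↦3, 14↦5, 27↦0, 58↦4, 63↦0, 72↦0, 81↦0, 82↦1, 83↦2, 88↦7, 117↦0, 118↦1, 120↦3, 151↦7. The residue 3 repeats (at 12 and 120), and 120 − 12 = 108 = 12·9.

12 and 120 are such a pair.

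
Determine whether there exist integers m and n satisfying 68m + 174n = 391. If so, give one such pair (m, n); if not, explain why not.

gcd(68, 174) = 2, so every integer of the form 68m + 174n is a multiple of 2.
But 391 is not a multiple of 2 (it leaves remainder 1).
Hence no integers m, n satisfy the equation.

No such integers exist.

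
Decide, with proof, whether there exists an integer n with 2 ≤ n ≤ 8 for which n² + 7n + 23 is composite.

At n = 7: 7² + 7·7 + 23 = 121 = 11·11, which is composite.

n = 7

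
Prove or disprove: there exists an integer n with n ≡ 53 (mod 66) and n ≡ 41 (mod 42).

Here gcd(66, 42) = 6, and both 53 and 41 leave remainder 5 mod 6, so the system is consistent.
List candidates n ≡ 53 (mod 66): 53, 119, 185, 251. Modulo 42 these are 11, 35, 17, 41; 251 gives 41 as required.
Indeed 251 ≡ 53 (mod 66) and 251 ≡ 41 (mod 42).

n = 251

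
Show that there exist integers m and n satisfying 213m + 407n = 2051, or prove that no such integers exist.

213 and 407 are coprime, so 213m + 407n ranges over all of ℤ.
Euclidean algorithm: 407 = 1·213 + 194, 213 = 1·194 + 19, 194 = 10·19 + 4, 19 = 4·4 + 3, 4 = 1·3 + 1, 3 = 3·1 + 0.
Unwinding: 1 = 4 − 1·3 = 4 − (19 − 4·4) = −19 + 5·4 = −19 + 5·(194 − 10·19) = 5·194 − 51·19 = 5·194 − 51·(213 − 1·194) = −51·213 + 56·194 = −51·213 + 56·(407 − 1·213) = 56·407 − 107·213, i.e. 213·(-107) + 407·56 = 1.
Scaling by 2051 gives the particular solution (m, n) = (-219457, 114856).
Adding 540·407 to m and subtracting 540·213 from n gives the tidier solution (323, -164).
Check: 213·323 + 407·(-164) = 68799 − 66748 = 2051. ✓

m = 323, n = -164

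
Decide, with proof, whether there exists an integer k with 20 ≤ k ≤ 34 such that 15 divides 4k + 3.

k = 33

Scanning upward from k = 20 gives 83, 87, 91, 95, 99, 103, 107, 111, 115, 119, 123, 127, 131, none divisible by 15. At k = 33 we get 4·33 + 3 = 135, and 135 = 15·9.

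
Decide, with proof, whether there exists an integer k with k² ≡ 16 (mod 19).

Take k = 15. Then 15² = 225 = 11·19 + 16, so 15² ≡ 16 (mod 19).

k = 15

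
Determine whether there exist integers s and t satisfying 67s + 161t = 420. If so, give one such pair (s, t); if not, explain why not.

67 and 161 are coprime, so 67s + 161t ranges over all of ℤ.
Dividing repeatedly: 161 = 2·67 + 27, 67 = 2·27 + 13, 27 = 2·13 + 1, 13 = 13·1 + 0.
Unwinding: 1 = 27 − 2·13 = 27 − 2·(67 − 2·27) = −2·67 + 5·27 = −2·67 + 5·(161 − 2·67) = 5·161 − 12·67, i.e. 67·(-12) + 161·5 = 1.
Multiplying through by 420: s = (-12)·420 = -5040, t = 5·420 = 2100 is a solution.
Adding 32·161 to s and subtracting 32·67 from t gives the tidier solution (112, -44).
Check: 67·112 + 161·(-44) = 7504 − 7084 = 420. ✓

s = 112, t = -44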